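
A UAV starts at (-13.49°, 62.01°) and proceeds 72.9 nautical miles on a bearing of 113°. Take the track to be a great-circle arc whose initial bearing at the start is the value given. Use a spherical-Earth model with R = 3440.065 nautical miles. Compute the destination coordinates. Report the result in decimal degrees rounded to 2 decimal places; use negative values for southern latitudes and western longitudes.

latitude -13.96°, longitude 63.16°

The arc subtends δ = 72.9/3440.065 = 0.021191 rad at the centre.
Converting: φ₁ = -0.235445 rad, θ = 1.972222 rad.
Destination latitude: φ₂ = arcsin( sin φ₁ cos δ + cos φ₁ sin δ cos θ ) = arcsin(-0.241274) = -13.96°.
For the longitude increment, Δλ = atan2( sin θ sin δ cos φ₁, cos δ − sin φ₁ sin φ₂ ) = atan2(0.018967, 0.943492) = 1.15°.
λ₂ = λ₁ + Δλ = 63.16°.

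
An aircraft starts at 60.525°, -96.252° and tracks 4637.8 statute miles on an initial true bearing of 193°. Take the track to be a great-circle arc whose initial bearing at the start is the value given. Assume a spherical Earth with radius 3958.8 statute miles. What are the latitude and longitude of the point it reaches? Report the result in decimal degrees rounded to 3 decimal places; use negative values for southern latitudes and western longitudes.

The arc subtends δ = 4637.8/3958.8 = 1.171517 rad at the centre.
Converting: φ₁ = 1.056361 rad, θ = 3.368485 rad.
Destination latitude: φ₂ = arcsin( sin φ₁ cos δ + cos φ₁ sin δ cos θ ) = arcsin(-0.103283) = -5.928°.
Then Δλ = atan2(-0.101979, 0.478670) = -0.209909 rad, from sin θ sin δ cos φ₁ over cos δ − sin φ₁ sin φ₂.
λ₂ = -96.252° + -12.027° = -108.279°.

latitude -5.928°, longitude -108.279°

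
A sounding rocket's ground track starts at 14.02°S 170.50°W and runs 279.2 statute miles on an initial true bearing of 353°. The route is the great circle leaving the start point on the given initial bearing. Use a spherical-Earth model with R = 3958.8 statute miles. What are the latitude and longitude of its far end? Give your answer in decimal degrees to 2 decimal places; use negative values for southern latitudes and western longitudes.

δ = 279.2/3958.8 = 0.070526 rad (4.0409°).
With φ₁ = -14.02° = -0.244695 rad and θ = 353° = 6.161012 rad:
Destination latitude: φ₂ = arcsin( sin φ₁ cos δ + cos φ₁ sin δ cos θ ) = arcsin(-0.173799) = -10.01°.
For the longitude increment, Δλ = atan2( sin θ sin δ cos φ₁, cos δ − sin φ₁ sin φ₂ ) = atan2(-0.008332, 0.955409) = -0.50°.
Hence λ₂ = -170.50° + -0.50° = -171.00°.

latitude -10.01°, longitude -171.00°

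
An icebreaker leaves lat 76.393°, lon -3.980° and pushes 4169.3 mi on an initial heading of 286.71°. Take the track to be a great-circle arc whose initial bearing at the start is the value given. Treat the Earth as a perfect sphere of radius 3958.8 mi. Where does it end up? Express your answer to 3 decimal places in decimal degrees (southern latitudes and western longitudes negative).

Angular distance δ = d/R = 4169.3 / 3958.8 = 1.053173 rad.
Converting: φ₁ = 1.333309 rad, θ = 5.004033 rad.
sin φ₂ = sin φ₁ cos δ + cos φ₁ sin δ cos θ = (0.971932)(0.494816) + (0.235261)(0.868997)(0.287528) = 0.539711
φ₂ = asin(0.539711) = 0.570093 rad = 32.664°.
Δλ = atan2( sin θ sin δ cos φ₁ , cos δ − sin φ₁ sin φ₂ ) = atan2(-0.195808, -0.029746) = -1.721556 rad = -98.638°.
λ₂ = -3.980° + -98.638° = -102.618°.

latitude 32.664°, longitude -102.618°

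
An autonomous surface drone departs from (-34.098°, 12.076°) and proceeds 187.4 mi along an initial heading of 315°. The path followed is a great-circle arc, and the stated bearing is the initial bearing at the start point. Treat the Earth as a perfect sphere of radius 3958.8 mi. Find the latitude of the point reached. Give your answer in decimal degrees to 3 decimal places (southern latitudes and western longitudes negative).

latitude -32.159°

Angular distance δ = d/R = 187.4 / 3958.8 = 0.047338 rad.
Converting: φ₁ = -0.595122 rad, θ = 5.497787 rad.
sin φ₂ = sin φ₁ cos δ + cos φ₁ sin δ cos θ = (-0.560610)(0.998880) + (0.828080)(0.047320)(0.707107) = -0.532274
φ₂ = asin(-0.532274) = -0.561285 rad = -32.159°.
Δλ = atan2( sin θ sin δ cos φ₁ , cos δ − sin φ₁ sin φ₂ ) = atan2(-0.027708, 0.700481) = -0.039535 rad = -2.265°.
λ₂ = λ₁ + Δλ = 9.811°.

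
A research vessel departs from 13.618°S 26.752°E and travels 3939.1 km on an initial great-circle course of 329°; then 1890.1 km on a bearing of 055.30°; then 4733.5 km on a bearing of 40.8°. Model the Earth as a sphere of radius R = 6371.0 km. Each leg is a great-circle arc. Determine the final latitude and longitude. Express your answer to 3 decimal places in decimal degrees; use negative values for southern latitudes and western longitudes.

latitude 51.508°, longitude 69.323°

Apply the spherical direct solution leg by leg, carrying full precision between legs.
Leg 1: from (-13.618°, 26.752°), δ = 3939.1/6371 = 0.618286 rad, θ = 329° → φ = 16.919°, λ = 8.570°.
Leg 2: from (16.919°, 8.570°), δ = 1890.1/6371 = 0.296672 rad, θ = 55.3° → φ = 25.946°, λ = 24.072°.
Leg 3: from (25.946°, 24.072°), δ = 4733.5/6371 = 0.742976 rad, θ = 40.8° → φ = 51.508°, λ = 69.323°.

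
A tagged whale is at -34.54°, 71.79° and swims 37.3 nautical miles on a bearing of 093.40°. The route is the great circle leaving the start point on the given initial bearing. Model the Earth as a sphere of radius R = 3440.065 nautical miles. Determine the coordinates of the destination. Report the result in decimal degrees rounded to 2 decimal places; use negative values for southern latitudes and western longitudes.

Angular distance δ = d/R = 37.3 / 3440.065 = 0.010843 rad.
Start latitude φ₁ = -0.602837 rad; initial bearing θ = 1.630138 rad.
Destination latitude: φ₂ = arcsin( sin φ₁ cos δ + cos φ₁ sin δ cos θ ) = arcsin(-0.567478) = -34.57°.
For the longitude increment, Δλ = atan2( sin θ sin δ cos φ₁, cos δ − sin φ₁ sin φ₂ ) = atan2(0.008916, 0.678192) = 0.75°.
Hence λ₂ = 71.79° + 0.75° = 72.54°.

latitude -34.57°, longitude 72.54°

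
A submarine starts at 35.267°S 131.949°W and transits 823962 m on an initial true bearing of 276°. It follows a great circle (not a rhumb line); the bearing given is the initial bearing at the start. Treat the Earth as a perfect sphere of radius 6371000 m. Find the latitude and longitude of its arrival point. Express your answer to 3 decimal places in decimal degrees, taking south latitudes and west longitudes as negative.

latitude -34.164°, longitude -140.867°

δ = 823962/6371000 = 0.129330 rad (7.4101°).
Start latitude φ₁ = -0.615525 rad; initial bearing θ = 4.817109 rad.
Destination latitude: φ₂ = arcsin( sin φ₁ cos δ + cos φ₁ sin δ cos θ ) = arcsin(-0.561559) = -34.164°.
For the longitude increment, Δλ = atan2( sin θ sin δ cos φ₁, cos δ − sin φ₁ sin φ₂ ) = atan2(-0.104723, 0.667412) = -8.918°.
λ₂ = -131.949° + -8.918° = -140.867°.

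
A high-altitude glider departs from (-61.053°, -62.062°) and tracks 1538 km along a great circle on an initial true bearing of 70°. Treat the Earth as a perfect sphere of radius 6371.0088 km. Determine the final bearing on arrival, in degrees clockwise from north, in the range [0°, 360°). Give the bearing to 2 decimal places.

Central angle δ = d/R = 0.241406 rad.
With φ₁ = -61.053° = -1.065576 rad and θ = 70° = 1.221730 rad:
Applying the spherical law of cosines for sides, sin φ₂ = sin φ₁ cos δ + cos φ₁ sin δ cos θ = -0.810118, so φ₂ = -54.108°.
Then Δλ = atan2(0.108731, 0.262094) = 0.393246 rad, from sin θ sin δ cos φ₁ over cos δ − sin φ₁ sin φ₂.
λ₂ = -62.062° + 22.531° = -39.531°.
The forward bearing on arrival equals the back-azimuth from the destination plus 180°.
Back-azimuth from P₂ (-54.11°, -39.53°) to P₁ (-61.05°, -62.06°), with Δλ' = λ₁ − λ₂ = -22.53°: atan2( sin Δλ' cos φ₁ , cos φ₂ sin φ₁ − sin φ₂ cos φ₁ cos Δλ' ) = 230.88°.
Final bearing = (230.88° + 180°) mod 360° = 50.88°.

final bearing 50.88°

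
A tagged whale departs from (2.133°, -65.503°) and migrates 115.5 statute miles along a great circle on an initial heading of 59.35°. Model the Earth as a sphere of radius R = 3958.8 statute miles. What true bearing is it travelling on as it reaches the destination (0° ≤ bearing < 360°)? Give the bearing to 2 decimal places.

final bearing 59.41°

Angular distance δ = d/R = 115.5 / 3958.8 = 0.029176 rad.
With φ₁ = 2.133° = 0.037228 rad and θ = 59.35° = 1.035853 rad:
sin φ₂ = sin φ₁ cos δ + cos φ₁ sin δ cos θ = (0.037219)(0.999574) + (0.999307)(0.029171)(0.509792) = 0.052064
φ₂ = asin(0.052064) = 0.052088 rad = 2.984°.
For the longitude increment, Δλ = atan2( sin θ sin δ cos φ₁, cos δ − sin φ₁ sin φ₂ ) = atan2(0.025079, 0.997637) = 1.440°.
λ₂ = λ₁ + Δλ = -64.063°.
The forward bearing on arrival equals the back-azimuth from the destination plus 180°.
Back-azimuth from P₂ (2.98°, -64.06°) to P₁ (2.13°, -65.50°), with Δλ' = λ₁ − λ₂ = -1.44°: atan2( sin Δλ' cos φ₁ , cos φ₂ sin φ₁ − sin φ₂ cos φ₁ cos Δλ' ) = 239.41°.
Final bearing = (239.41° + 180°) mod 360° = 59.41°.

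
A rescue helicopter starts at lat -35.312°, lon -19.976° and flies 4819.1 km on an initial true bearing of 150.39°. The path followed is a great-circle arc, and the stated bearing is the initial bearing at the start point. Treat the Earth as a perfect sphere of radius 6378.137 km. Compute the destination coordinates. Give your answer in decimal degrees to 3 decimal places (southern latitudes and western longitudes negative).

latitude -65.122°, longitude 33.669°

Central angle δ = d/R = 0.755565 rad.
With φ₁ = -35.312° = -0.616311 rad and θ = 150.39° = 2.624801 rad:
sin φ₂ = sin φ₁ cos δ + cos φ₁ sin δ cos θ = (-0.578029)(0.727884) + (0.816017)(0.685700)(-0.869409) = -0.907209
φ₂ = asin(-0.907209) = -1.136602 rad = -65.122°.
Δλ = atan2( sin θ sin δ cos φ₁ , cos δ − sin φ₁ sin φ₂ ) = atan2(0.276467, 0.203491) = 0.936288 rad = 53.645°.
λ₂ = λ₁ + Δλ = 33.669°.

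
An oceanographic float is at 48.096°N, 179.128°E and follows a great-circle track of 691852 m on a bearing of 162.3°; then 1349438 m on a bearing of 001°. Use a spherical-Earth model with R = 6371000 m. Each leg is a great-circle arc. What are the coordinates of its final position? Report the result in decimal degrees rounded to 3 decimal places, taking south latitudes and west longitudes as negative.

Apply the spherical direct solution leg by leg, carrying full precision between legs.
Leg 1: from (48.096°, 179.128°), δ = 691852/6371000 = 0.108594 rad, θ = 162.3° → φ = 42.138°, λ = -178.325°.
Leg 2: from (42.138°, -178.325°), δ = 1349438/6371000 = 0.211809 rad, θ = 1° → φ = 54.272°, λ = -177.965°.

latitude 54.272°, longitude -177.965°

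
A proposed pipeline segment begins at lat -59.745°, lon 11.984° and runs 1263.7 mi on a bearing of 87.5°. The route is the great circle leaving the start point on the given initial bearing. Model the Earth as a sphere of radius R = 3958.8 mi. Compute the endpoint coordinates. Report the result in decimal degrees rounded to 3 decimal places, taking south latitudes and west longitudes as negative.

latitude -54.415°, longitude 44.585°

δ = 1263.7/3958.8 = 0.319213 rad (18.2896°).
With φ₁ = -59.745° = -1.042747 rad and θ = 87.5° = 1.527163 rad:
Applying the spherical law of cosines for sides, sin φ₂ = sin φ₁ cos δ + cos φ₁ sin δ cos θ = -0.813258, so φ₂ = -54.415°.
Then Δλ = atan2(0.157967, 0.246997) = 0.568994 rad, from sin θ sin δ cos φ₁ over cos δ − sin φ₁ sin φ₂.
λ₂ = λ₁ + Δλ = 44.585°.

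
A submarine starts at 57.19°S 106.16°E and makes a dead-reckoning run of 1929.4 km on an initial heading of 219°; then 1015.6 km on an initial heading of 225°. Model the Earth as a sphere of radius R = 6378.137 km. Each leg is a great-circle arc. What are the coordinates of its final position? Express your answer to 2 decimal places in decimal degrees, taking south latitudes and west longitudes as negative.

latitude -73.31°, longitude 53.03°

Apply the spherical direct solution leg by leg, carrying full precision between legs.
Leg 1: from (-57.19°, 106.16°), δ = 1929.4/6378.137 = 0.302502 rad, θ = 219° → φ = -68.09°, λ = 76.00°.
Leg 2: from (-68.09°, 76.00°), δ = 1015.6/6378.137 = 0.159231 rad, θ = 225° → φ = -73.31°, λ = 53.03°.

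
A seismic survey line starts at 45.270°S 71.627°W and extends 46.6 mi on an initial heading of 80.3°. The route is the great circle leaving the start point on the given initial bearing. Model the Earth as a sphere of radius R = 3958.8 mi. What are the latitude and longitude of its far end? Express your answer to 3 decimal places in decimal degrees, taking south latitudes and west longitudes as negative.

latitude -45.152°, longitude -70.684°

Central angle δ = d/R = 0.011771 rad.
With φ₁ = -45.270° = -0.790111 rad and θ = 80.3° = 1.401499 rad:
Applying the spherical law of cosines for sides, sin φ₂ = sin φ₁ cos δ + cos φ₁ sin δ cos θ = -0.708986, so φ₂ = -45.152°.
For the longitude increment, Δλ = atan2( sin θ sin δ cos φ₁, cos δ − sin φ₁ sin φ₂ ) = atan2(0.008166, 0.496245) = 0.943°.
λ₂ = -71.627° + 0.943° = -70.684°.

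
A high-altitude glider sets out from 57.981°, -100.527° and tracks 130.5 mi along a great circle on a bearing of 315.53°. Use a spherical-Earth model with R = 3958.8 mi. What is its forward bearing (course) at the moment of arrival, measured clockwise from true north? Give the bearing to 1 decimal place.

Angular distance δ = d/R = 130.5 / 3958.8 = 0.032965 rad.
Start latitude φ₁ = 1.011959 rad; initial bearing θ = 5.507037 rad.
sin φ₂ = sin φ₁ cos δ + cos φ₁ sin δ cos θ = (0.847872)(0.999457) + (0.530200)(0.032959)(0.713617) = 0.859882
φ₂ = asin(0.859882) = 1.035038 rad = 59.303°.
For the longitude increment, Δλ = atan2( sin θ sin δ cos φ₁, cos δ − sin φ₁ sin φ₂ ) = atan2(-0.012242, 0.270387) = -2.592°.
Hence λ₂ = -100.527° + -2.592° = -103.119°.
The forward bearing on arrival equals the back-azimuth from the destination plus 180°.
Back-azimuth from P₂ (59.3°, -103.1°) to P₁ (58.0°, -100.5°), with Δλ' = λ₁ − λ₂ = 2.6°: atan2( sin Δλ' cos φ₁ , cos φ₂ sin φ₁ − sin φ₂ cos φ₁ cos Δλ' ) = 133.3°.
Final bearing = (133.3° + 180°) mod 360° = 313.3°.

final bearing 313.3°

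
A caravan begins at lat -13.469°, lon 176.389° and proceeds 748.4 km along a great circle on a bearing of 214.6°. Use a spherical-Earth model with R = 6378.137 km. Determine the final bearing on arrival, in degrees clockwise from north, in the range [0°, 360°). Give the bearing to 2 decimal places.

δ = 748.4/6378.137 = 0.117338 rad (6.7230°).
With φ₁ = -13.469° = -0.235078 rad and θ = 214.6° = 3.745477 rad:
sin φ₂ = sin φ₁ cos δ + cos φ₁ sin δ cos θ = (-0.232919)(0.993124) + (0.972496)(0.117069)(-0.823136) = -0.325031
φ₂ = asin(-0.325031) = -0.331045 rad = -18.967°.
Δλ = atan2( sin θ sin δ cos φ₁ , cos δ − sin φ₁ sin φ₂ ) = atan2(-0.064649, 0.917418) = -0.070352 rad = -4.031°.
λ₂ = λ₁ + Δλ = 172.358°.
The forward bearing on arrival equals the back-azimuth from the destination plus 180°.
Back-azimuth from P₂ (-18.97°, 172.36°) to P₁ (-13.47°, 176.39°), with Δλ' = λ₁ − λ₂ = 4.03°: atan2( sin Δλ' cos φ₁ , cos φ₂ sin φ₁ − sin φ₂ cos φ₁ cos Δλ' ) = 35.73°.
Final bearing = (35.73° + 180°) mod 360° = 215.73°.

final bearing 215.73°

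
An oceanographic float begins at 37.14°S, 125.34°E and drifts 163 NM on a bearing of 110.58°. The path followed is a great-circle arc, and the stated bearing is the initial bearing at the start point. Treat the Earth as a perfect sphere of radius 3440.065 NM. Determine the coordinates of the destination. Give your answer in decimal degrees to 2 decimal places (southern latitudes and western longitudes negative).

Angular distance δ = d/R = 163 / 3440.065 = 0.047383 rad.
Converting: φ₁ = -0.648215 rad, θ = 1.929985 rad.
Destination latitude: φ₂ = arcsin( sin φ₁ cos δ + cos φ₁ sin δ cos θ ) = arcsin(-0.616359) = -38.05°.
For the longitude increment, Δλ = atan2( sin θ sin δ cos φ₁, cos δ − sin φ₁ sin φ₂ ) = atan2(0.035348, 0.626742) = 3.23°.
Hence λ₂ = 125.34° + 3.23° = 128.57°.

latitude -38.05°, longitude 128.57°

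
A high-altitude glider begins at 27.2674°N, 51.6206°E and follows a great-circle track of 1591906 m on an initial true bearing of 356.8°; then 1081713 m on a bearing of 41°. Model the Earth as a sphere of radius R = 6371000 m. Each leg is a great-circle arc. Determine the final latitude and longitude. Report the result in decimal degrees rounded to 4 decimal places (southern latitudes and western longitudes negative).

Apply the spherical direct solution leg by leg, carrying full precision between legs.
Leg 1: from (27.2674°, 51.6206°), δ = 1591906/6371000 = 0.249868 rad, θ = 356.8° → φ = 41.5575°, λ = 50.5636°.
Leg 2: from (41.5575°, 50.5636°), δ = 1081713/6371000 = 0.169787 rad, θ = 41° → φ = 48.5262°, λ = 60.1995°.

latitude 48.5262°, longitude 60.1995°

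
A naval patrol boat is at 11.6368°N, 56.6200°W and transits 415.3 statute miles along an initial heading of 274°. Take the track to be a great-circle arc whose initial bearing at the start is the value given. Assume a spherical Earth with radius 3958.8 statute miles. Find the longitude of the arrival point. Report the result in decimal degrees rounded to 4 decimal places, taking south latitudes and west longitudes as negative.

The arc subtends δ = 415.3/3958.8 = 0.104906 rad at the centre.
Converting: φ₁ = 0.203100 rad, θ = 4.782202 rad.
Destination latitude: φ₂ = arcsin( sin φ₁ cos δ + cos φ₁ sin δ cos θ ) = arcsin(0.207752) = 11.9907°.
Then Δλ = atan2(-0.102311, 0.952597) = -0.106992 rad, from sin θ sin δ cos φ₁ over cos δ − sin φ₁ sin φ₂.
λ₂ = λ₁ + Δλ = -62.7502°.

longitude -62.7502°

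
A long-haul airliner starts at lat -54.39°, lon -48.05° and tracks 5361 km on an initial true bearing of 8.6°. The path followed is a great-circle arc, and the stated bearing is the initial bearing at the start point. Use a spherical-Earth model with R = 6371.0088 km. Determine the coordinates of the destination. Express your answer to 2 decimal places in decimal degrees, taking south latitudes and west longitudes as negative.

The arc subtends δ = 5361/6371.0088 = 0.841468 rad at the centre.
Start latitude φ₁ = -0.949285 rad; initial bearing θ = 0.150098 rad.
sin φ₂ = sin φ₁ cos δ + cos φ₁ sin δ cos θ = (-0.812999)(0.666369) + (0.582265)(0.745622)(0.988756) = -0.112489
φ₂ = asin(-0.112489) = -0.112728 rad = -6.46°.
For the longitude increment, Δλ = atan2( sin θ sin δ cos φ₁, cos δ − sin φ₁ sin φ₂ ) = atan2(0.064921, 0.574915) = 6.44°.
λ₂ = -48.05° + 6.44° = -41.61°.

latitude -6.46°, longitude -41.61°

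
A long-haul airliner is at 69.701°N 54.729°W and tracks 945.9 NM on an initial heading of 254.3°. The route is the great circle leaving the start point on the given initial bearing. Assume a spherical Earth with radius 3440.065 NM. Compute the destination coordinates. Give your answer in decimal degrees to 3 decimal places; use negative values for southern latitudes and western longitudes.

latitude 61.303°, longitude -87.710°

Central angle δ = d/R = 0.274966 rad.
Start latitude φ₁ = 1.216512 rad; initial bearing θ = 4.438372 rad.
Destination latitude: φ₂ = arcsin( sin φ₁ cos δ + cos φ₁ sin δ cos θ ) = arcsin(0.877174) = 61.303°.
Δλ = atan2( sin θ sin δ cos φ₁ , cos δ − sin φ₁ sin φ₂ ) = atan2(-0.090679, 0.139738) = -0.575619 rad = -32.981°.
Hence λ₂ = -54.729° + -32.981° = -87.710°.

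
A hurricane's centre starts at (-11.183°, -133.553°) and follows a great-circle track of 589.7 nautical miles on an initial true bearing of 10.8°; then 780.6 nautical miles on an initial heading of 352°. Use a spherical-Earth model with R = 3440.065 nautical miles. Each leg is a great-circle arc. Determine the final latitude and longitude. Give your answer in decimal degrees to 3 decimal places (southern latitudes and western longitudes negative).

latitude 11.342°, longitude -133.551°

Apply the spherical direct solution leg by leg, carrying full precision between legs.
Leg 1: from (-11.183°, -133.553°), δ = 589.7/3440.065 = 0.171421 rad, θ = 10.8° → φ = -1.531°, λ = -131.721°.
Leg 2: from (-1.531°, -131.721°), δ = 780.6/3440.065 = 0.226914 rad, θ = 352° → φ = 11.342°, λ = -133.551°.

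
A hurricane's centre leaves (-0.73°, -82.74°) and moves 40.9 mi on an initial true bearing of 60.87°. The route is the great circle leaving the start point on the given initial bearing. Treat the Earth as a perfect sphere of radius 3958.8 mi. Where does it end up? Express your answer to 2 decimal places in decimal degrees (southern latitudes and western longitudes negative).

Angular distance δ = d/R = 40.9 / 3958.8 = 0.010331 rad.
Converting: φ₁ = -0.012741 rad, θ = 1.062382 rad.
Applying the spherical law of cosines for sides, sin φ₂ = sin φ₁ cos δ + cos φ₁ sin δ cos θ = -0.007711, so φ₂ = -0.44°.
Then Δλ = atan2(0.009024, 0.999848) = 0.009025 rad, from sin θ sin δ cos φ₁ over cos δ − sin φ₁ sin φ₂.
λ₂ = λ₁ + Δλ = -82.22°.

latitude -0.44°, longitude -82.22°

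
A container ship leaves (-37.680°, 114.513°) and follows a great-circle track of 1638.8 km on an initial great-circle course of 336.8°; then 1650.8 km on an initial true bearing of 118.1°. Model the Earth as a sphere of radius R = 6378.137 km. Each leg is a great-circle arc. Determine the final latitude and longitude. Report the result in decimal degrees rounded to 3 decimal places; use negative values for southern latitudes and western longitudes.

latitude -30.195°, longitude 123.365°

Apply the spherical direct solution leg by leg, carrying full precision between legs.
Leg 1: from (-37.680°, 114.513°), δ = 1638.8/6378.137 = 0.256940 rad, θ = 336.8° → φ = -23.974°, λ = 108.223°.
Leg 2: from (-23.974°, 108.223°), δ = 1650.8/6378.137 = 0.258822 rad, θ = 118.1° → φ = -30.195°, λ = 123.365°.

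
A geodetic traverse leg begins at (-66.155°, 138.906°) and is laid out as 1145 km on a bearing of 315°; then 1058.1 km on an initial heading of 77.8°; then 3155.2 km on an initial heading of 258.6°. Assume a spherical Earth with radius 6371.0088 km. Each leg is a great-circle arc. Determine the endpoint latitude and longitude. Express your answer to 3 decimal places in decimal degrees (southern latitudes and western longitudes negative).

Apply the spherical direct solution leg by leg, carrying full precision between legs.
Leg 1: from (-66.155°, 138.906°), δ = 1145/6371.0088 = 0.179720 rad, θ = 315° → φ = -58.083°, λ = 125.074°.
Leg 2: from (-58.083°, 125.074°), δ = 1058.1/6371.0088 = 0.166080 rad, θ = 77.8° → φ = -54.951°, λ = 141.416°.
Leg 3: from (-54.951°, 141.416°), δ = 3155.2/6371.0088 = 0.495243 rad, θ = 258.6° → φ = -50.737°, λ = 94.015°.

latitude -50.737°, longitude 94.015°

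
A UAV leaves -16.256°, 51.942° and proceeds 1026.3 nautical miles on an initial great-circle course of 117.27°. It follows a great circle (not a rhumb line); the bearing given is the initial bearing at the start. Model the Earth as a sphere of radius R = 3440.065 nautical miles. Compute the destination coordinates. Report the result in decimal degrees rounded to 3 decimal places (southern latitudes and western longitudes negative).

Central angle δ = d/R = 0.298337 rad.
Start latitude φ₁ = -0.283721 rad; initial bearing θ = 2.046748 rad.
sin φ₂ = sin φ₁ cos δ + cos φ₁ sin δ cos θ = (-0.279930)(0.955827) + (0.960021)(0.293931)(-0.458184) = -0.396855
φ₂ = asin(-0.396855) = -0.408087 rad = -23.382°.
For the longitude increment, Δλ = atan2( sin θ sin δ cos φ₁, cos δ − sin φ₁ sin φ₂ ) = atan2(0.250818, 0.844735) = 16.537°.
Hence λ₂ = 51.942° + 16.537° = 68.479°.

latitude -23.382°, longitude 68.479°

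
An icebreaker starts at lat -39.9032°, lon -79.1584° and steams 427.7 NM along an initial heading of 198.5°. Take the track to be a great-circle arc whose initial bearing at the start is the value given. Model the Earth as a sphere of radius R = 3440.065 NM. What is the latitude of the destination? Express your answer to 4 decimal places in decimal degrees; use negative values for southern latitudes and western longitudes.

Central angle δ = d/R = 0.124329 rad.
With φ₁ = -39.9032° = -0.696442 rad and θ = 198.5° = 3.464479 rad:
Destination latitude: φ₂ = arcsin( sin φ₁ cos δ + cos φ₁ sin δ cos θ ) = arcsin(-0.726756) = -46.6151°.
Δλ = atan2( sin θ sin δ cos φ₁ , cos δ − sin φ₁ sin φ₂ ) = atan2(-0.030185, 0.526073) = -0.057316 rad = -3.2840°.
λ₂ = λ₁ + Δλ = -82.4424°.

latitude -46.6151°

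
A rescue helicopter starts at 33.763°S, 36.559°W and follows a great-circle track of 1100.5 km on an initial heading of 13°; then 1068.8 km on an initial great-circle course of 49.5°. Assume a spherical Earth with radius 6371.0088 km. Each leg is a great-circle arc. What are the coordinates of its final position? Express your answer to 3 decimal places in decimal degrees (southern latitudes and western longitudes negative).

Apply the spherical direct solution leg by leg, carrying full precision between legs.
Leg 1: from (-33.763°, -36.559°), δ = 1100.5/6371.0088 = 0.172736 rad, θ = 13° → φ = -24.096°, λ = -34.132°.
Leg 2: from (-24.096°, -34.132°), δ = 1068.8/6371.0088 = 0.167760 rad, θ = 49.5° → φ = -17.670°, λ = -26.474°.

latitude -17.670°, longitude -26.474°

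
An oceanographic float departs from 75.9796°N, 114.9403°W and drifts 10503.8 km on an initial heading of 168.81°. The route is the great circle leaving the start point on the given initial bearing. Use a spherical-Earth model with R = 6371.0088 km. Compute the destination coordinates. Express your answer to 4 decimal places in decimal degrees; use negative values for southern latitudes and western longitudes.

The arc subtends δ = 10503.8/6371.0088 = 1.648687 rad at the centre.
With φ₁ = 75.9796° = 1.326094 rad and θ = 168.81° = 2.946290 rad:
Applying the spherical law of cosines for sides, sin φ₂ = sin φ₁ cos δ + cos φ₁ sin δ cos θ = -0.312435, so φ₂ = -18.2060°.
For the longitude increment, Δλ = atan2( sin θ sin δ cos φ₁, cos δ − sin φ₁ sin φ₂ ) = atan2(0.046873, 0.225315) = 11.7517°.
λ₂ = λ₁ + Δλ = -103.1886°.

latitude -18.2060°, longitude -103.1886°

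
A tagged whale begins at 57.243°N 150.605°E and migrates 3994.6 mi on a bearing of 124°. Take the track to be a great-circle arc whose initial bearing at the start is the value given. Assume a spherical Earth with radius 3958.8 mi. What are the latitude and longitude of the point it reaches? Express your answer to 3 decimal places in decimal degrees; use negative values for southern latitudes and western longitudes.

latitude 11.063°, longitude -163.758°

Central angle δ = d/R = 1.009043 rad.
Converting: φ₁ = 0.999079 rad, θ = 2.164208 rad.
Destination latitude: φ₂ = arcsin( sin φ₁ cos δ + cos φ₁ sin δ cos θ ) = arcsin(0.191893) = 11.063°.
Δλ = atan2( sin θ sin δ cos φ₁ , cos δ − sin φ₁ sin φ₂ ) = atan2(0.379638, 0.371294) = 0.796509 rad = 45.637°.
λ₂ = 150.605° + 45.637° = 196.242°, normalized to (−180°, 180°] → -163.758°.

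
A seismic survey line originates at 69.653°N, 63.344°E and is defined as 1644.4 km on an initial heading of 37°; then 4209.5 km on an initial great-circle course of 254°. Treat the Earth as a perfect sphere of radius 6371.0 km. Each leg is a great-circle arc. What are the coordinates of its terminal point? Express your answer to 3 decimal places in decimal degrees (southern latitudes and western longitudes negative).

latitude 47.390°, longitude 49.367°

Apply the spherical direct solution leg by leg, carrying full precision between legs.
Leg 1: from (69.653°, 63.344°), δ = 1644.4/6371 = 0.258107 rad, θ = 37° → φ = 77.803°, λ = 109.986°.
Leg 2: from (77.803°, 109.986°), δ = 4209.5/6371 = 0.660728 rad, θ = 254° → φ = 47.390°, λ = 49.367°.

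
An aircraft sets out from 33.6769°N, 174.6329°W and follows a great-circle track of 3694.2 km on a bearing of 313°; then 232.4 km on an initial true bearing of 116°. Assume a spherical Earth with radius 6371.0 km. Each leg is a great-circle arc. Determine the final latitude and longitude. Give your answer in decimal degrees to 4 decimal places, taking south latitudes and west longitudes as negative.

latitude 49.8363°, longitude 148.9452°

Apply the spherical direct solution leg by leg, carrying full precision between legs.
Leg 1: from (33.6769°, -174.6329°), δ = 3694.2/6371 = 0.579846 rad, θ = 313° → φ = 50.7894°, λ = 146.0321°.
Leg 2: from (50.7894°, 146.0321°), δ = 232.4/6371 = 0.036478 rad, θ = 116° → φ = 49.8363°, λ = 148.9452°.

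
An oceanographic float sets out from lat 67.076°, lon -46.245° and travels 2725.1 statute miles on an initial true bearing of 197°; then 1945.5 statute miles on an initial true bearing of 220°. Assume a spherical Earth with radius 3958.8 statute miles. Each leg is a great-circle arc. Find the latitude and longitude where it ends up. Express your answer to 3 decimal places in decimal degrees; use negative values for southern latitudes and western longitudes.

Apply the spherical direct solution leg by leg, carrying full precision between legs.
Leg 1: from (67.076°, -46.245°), δ = 2725.1/3958.8 = 0.688365 rad, θ = 197° → φ = 28.337°, λ = -58.427°.
Leg 2: from (28.337°, -58.427°), δ = 1945.5/3958.8 = 0.491437 rad, θ = 220° → φ = 5.757°, λ = -76.177°.

latitude 5.757°, longitude -76.177°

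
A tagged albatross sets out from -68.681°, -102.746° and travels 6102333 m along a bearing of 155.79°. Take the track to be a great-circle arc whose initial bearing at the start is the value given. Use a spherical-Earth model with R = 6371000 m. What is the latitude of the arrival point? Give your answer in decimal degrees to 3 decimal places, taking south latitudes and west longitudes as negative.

δ = 6102333/6371000 = 0.957830 rad (54.8796°).
Converting: φ₁ = -1.198710 rad, θ = 2.719048 rad.
Destination latitude: φ₂ = arcsin( sin φ₁ cos δ + cos φ₁ sin δ cos θ ) = arcsin(-0.807147) = -53.818°.
Δλ = atan2( sin θ sin δ cos φ₁ , cos δ − sin φ₁ sin φ₂ ) = atan2(0.121947, -0.176618) = 2.537301 rad = 145.377°.
Hence λ₂ = -102.746° + 145.377° = 42.631°.

latitude -53.818°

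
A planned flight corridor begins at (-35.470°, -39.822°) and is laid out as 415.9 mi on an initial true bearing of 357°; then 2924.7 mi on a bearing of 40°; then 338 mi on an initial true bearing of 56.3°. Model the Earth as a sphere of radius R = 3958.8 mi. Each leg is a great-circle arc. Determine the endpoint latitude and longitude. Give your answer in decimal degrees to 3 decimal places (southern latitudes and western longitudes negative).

Apply the spherical direct solution leg by leg, carrying full precision between legs.
Leg 1: from (-35.470°, -39.822°), δ = 415.9/3958.8 = 0.105057 rad, θ = 357° → φ = -29.458°, λ = -40.183°.
Leg 2: from (-29.458°, -40.183°), δ = 2924.7/3958.8 = 0.738784 rad, θ = 40° → φ = 4.909°, λ = -14.433°.
Leg 3: from (4.909°, -14.433°), δ = 338/3958.8 = 0.085379 rad, θ = 56.3° → φ = 7.609°, λ = -10.329°.

latitude 7.609°, longitude -10.329°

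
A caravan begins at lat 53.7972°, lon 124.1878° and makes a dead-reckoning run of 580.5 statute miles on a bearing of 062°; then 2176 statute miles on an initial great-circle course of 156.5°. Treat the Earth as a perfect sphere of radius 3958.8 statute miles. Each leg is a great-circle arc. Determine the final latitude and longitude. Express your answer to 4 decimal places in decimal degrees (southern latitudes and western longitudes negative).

latitude 27.0263°, longitude 151.4176°

Apply the spherical direct solution leg by leg, carrying full precision between legs.
Leg 1: from (53.7972°, 124.1878°), δ = 580.5/3958.8 = 0.146635 rad, θ = 62° → φ = 57.0122°, λ = 137.8942°.
Leg 2: from (57.0122°, 137.8942°), δ = 2176/3958.8 = 0.549662 rad, θ = 156.5° → φ = 27.0263°, λ = 151.4176°.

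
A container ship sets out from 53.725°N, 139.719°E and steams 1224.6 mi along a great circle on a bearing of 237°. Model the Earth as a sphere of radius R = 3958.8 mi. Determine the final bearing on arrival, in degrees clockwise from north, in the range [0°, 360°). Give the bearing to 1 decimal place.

final bearing 221.9°

The arc subtends δ = 1224.6/3958.8 = 0.309336 rad at the centre.
Converting: φ₁ = 0.937678 rad, θ = 4.136430 rad.
sin φ₂ = sin φ₁ cos δ + cos φ₁ sin δ cos θ = (0.806187)(0.952536) + (0.591661)(0.304426)(-0.544639) = 0.669823
φ₂ = asin(0.669823) = 0.733970 rad = 42.053°.
For the longitude increment, Δλ = atan2( sin θ sin δ cos φ₁, cos δ − sin φ₁ sin φ₂ ) = atan2(-0.151059, 0.412534) = -20.111°.
Hence λ₂ = 139.719° + -20.111° = 119.608°.
The forward bearing on arrival equals the back-azimuth from the destination plus 180°.
Back-azimuth from P₂ (42.1°, 119.6°) to P₁ (53.7°, 139.7°), with Δλ' = λ₁ − λ₂ = 20.1°: atan2( sin Δλ' cos φ₁ , cos φ₂ sin φ₁ − sin φ₂ cos φ₁ cos Δλ' ) = 41.9°.
Final bearing = (41.9° + 180°) mod 360° = 221.9°.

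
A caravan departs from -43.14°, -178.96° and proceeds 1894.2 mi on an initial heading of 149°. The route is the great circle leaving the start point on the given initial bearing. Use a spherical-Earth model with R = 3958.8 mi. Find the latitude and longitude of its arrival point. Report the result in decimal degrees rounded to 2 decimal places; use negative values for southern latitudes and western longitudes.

latitude -63.50°, longitude -146.85°

The arc subtends δ = 1894.2/3958.8 = 0.478478 rad at the centre.
Converting: φ₁ = -0.752935 rad, θ = 2.600541 rad.
Applying the spherical law of cosines for sides, sin φ₂ = sin φ₁ cos δ + cos φ₁ sin δ cos θ = -0.894973, so φ₂ = -63.50°.
For the longitude increment, Δλ = atan2( sin θ sin δ cos φ₁, cos δ − sin φ₁ sin φ₂ ) = atan2(0.173036, 0.275729) = 32.11°.
λ₂ = -178.96° + 32.11° = -146.85°.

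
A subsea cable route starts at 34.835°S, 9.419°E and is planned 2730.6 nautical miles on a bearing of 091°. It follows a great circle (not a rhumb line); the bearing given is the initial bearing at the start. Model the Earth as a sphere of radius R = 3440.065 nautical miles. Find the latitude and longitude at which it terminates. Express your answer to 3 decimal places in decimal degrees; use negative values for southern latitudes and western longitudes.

Angular distance δ = d/R = 2730.6 / 3440.065 = 0.793764 rad.
With φ₁ = -34.835° = -0.607985 rad and θ = 91° = 1.588250 rad:
sin φ₂ = sin φ₁ cos δ + cos φ₁ sin δ cos θ = (-0.571215)(0.701167) + (0.820800)(0.712998)(-0.017452) = -0.410731
φ₂ = asin(-0.410731) = -0.423255 rad = -24.251°.
Δλ = atan2( sin θ sin δ cos φ₁ , cos δ − sin φ₁ sin φ₂ ) = atan2(0.585140, 0.466551) = 0.897684 rad = 51.433°.
λ₂ = 9.419° + 51.433° = 60.852°.

latitude -24.251°, longitude 60.852°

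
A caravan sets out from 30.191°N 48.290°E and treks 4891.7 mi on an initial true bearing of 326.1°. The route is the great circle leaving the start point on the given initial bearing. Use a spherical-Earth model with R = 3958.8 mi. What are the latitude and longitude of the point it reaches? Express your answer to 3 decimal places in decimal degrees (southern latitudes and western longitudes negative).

latitude 57.449°, longitude -53.494°

Central angle δ = d/R = 1.235652 rad.
Start latitude φ₁ = 0.526932 rad; initial bearing θ = 5.691519 rad.
Applying the spherical law of cosines for sides, sin φ₂ = sin φ₁ cos δ + cos φ₁ sin δ cos θ = 0.842910, so φ₂ = 57.449°.
For the longitude increment, Δλ = atan2( sin θ sin δ cos φ₁, cos δ − sin φ₁ sin φ₂ ) = atan2(-0.455267, -0.094981) = -101.784°.
λ₂ = 48.290° + -101.784° = -53.494°.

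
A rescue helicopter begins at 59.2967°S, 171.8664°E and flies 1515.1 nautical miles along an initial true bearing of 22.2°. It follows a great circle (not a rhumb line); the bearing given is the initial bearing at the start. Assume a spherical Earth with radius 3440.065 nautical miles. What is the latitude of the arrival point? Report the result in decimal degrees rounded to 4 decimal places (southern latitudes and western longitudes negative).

δ = 1515.1/3440.065 = 0.440428 rad (25.2346°).
Converting: φ₁ = -1.034923 rad, θ = 0.387463 rad.
Destination latitude: φ₂ = arcsin( sin φ₁ cos δ + cos φ₁ sin δ cos θ ) = arcsin(-0.576227) = -35.1856°.
Then Δλ = atan2(0.082248, 0.409116) = 0.198394 rad, from sin θ sin δ cos φ₁ over cos δ − sin φ₁ sin φ₂.
λ₂ = 171.8664° + 11.3671° = 183.2335°, normalized to (−180°, 180°] → -176.7665°.

latitude -35.1856°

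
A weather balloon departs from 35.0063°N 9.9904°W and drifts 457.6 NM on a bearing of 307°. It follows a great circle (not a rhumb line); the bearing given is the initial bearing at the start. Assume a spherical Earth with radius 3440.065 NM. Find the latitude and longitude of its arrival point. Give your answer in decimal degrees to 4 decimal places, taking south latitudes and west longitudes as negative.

latitude 39.3441°, longitude -17.8627°

The arc subtends δ = 457.6/3440.065 = 0.133021 rad at the centre.
Converting: φ₁ = 0.610975 rad, θ = 5.358161 rad.
Destination latitude: φ₂ = arcsin( sin φ₁ cos δ + cos φ₁ sin δ cos θ ) = arcsin(0.633977) = 39.3441°.
Then Δλ = atan2(-0.086760, 0.627475) = -0.137397 rad, from sin θ sin δ cos φ₁ over cos δ − sin φ₁ sin φ₂.
λ₂ = λ₁ + Δλ = -17.8627°.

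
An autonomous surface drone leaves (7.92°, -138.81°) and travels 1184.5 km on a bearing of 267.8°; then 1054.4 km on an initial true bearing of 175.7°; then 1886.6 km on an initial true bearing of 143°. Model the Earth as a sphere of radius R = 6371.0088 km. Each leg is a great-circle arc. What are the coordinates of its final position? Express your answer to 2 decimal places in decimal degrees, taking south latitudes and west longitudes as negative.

Apply the spherical direct solution leg by leg, carrying full precision between legs.
Leg 1: from (7.92°, -138.81°), δ = 1184.5/6371.0088 = 0.185920 rad, θ = 267.8° → φ = 7.38°, λ = -149.54°.
Leg 2: from (7.38°, -149.54°), δ = 1054.4/6371.0088 = 0.165500 rad, θ = 175.7° → φ = -2.08°, λ = -148.84°.
Leg 3: from (-2.08°, -148.84°), δ = 1886.6/6371.0088 = 0.296123 rad, θ = 143° → φ = -15.52°, λ = -138.33°.

latitude -15.52°, longitude -138.33°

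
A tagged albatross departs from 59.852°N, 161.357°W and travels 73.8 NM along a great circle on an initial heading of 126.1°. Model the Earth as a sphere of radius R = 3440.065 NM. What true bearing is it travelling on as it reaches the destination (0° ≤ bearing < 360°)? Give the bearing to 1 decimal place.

The arc subtends δ = 73.8/3440.065 = 0.021453 rad at the centre.
With φ₁ = 59.852° = 1.044614 rad and θ = 126.1° = 2.200860 rad:
sin φ₂ = sin φ₁ cos δ + cos φ₁ sin δ cos θ = (0.864731)(0.999770) + (0.502235)(0.021451)(-0.589196) = 0.858184
φ₂ = asin(0.858184) = 1.031722 rad = 59.113°.
Then Δλ = atan2(0.008705, 0.257671) = 0.033771 rad, from sin θ sin δ cos φ₁ over cos δ − sin φ₁ sin φ₂.
λ₂ = λ₁ + Δλ = -159.422°.
The forward bearing on arrival equals the back-azimuth from the destination plus 180°.
Back-azimuth from P₂ (59.1°, -159.4°) to P₁ (59.9°, -161.4°), with Δλ' = λ₁ − λ₂ = -1.9°: atan2( sin Δλ' cos φ₁ , cos φ₂ sin φ₁ − sin φ₂ cos φ₁ cos Δλ' ) = 307.8°.
Final bearing = (307.8° + 180°) mod 360° = 127.8°.

final bearing 127.8°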